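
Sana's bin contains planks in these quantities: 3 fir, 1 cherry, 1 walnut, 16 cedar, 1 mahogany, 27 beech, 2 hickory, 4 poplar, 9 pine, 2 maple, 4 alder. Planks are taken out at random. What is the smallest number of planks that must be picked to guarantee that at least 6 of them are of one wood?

34

Pigeonhole: the 11 woods are the holes; the planks drawn are the pigeons.
To avoid 6 of any one wood, the worst case takes at most 5 of each wood, or every plank of a wood that has fewer than 5.
That gives 3 + 1 + 1 + 5 + 1 + 5 + 2 + 4 + 5 + 2 + 4 = 33 planks with no wood reaching 6.
The next plank forces some wood to 6, so 33 + 1 = 34.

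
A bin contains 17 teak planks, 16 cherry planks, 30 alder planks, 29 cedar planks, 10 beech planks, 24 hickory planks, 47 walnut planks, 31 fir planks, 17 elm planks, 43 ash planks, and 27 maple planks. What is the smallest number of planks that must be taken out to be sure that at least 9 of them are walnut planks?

In the worst case for collecting walnut planks, every non-walnut plank comes out first.
There are 17 + 16 + 30 + 29 + 10 + 24 + 31 + 17 + 43 + 27 = 244 non-walnut planks altogether.
After those, each further plank must be walnut, so 244 + 9 = 253 draws guarantee 9 walnut planks.

253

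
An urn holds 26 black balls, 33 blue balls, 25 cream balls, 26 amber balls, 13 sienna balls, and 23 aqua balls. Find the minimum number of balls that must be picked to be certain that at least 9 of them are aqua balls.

132

In the worst case for collecting aqua balls, every non-aqua ball comes out first.
There are 26 + 33 + 25 + 26 + 13 = 123 non-aqua balls altogether.
After those, each further ball must be aqua, so 123 + 9 = 132 draws guarantee 9 aqua balls.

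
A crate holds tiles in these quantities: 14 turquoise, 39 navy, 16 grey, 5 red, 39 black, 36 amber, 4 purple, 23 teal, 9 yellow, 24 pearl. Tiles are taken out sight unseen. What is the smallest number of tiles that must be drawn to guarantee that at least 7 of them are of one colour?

An adversary could hand out at most 6 tiles per colour (red, purple run out sooner): 6 + 6 + 6 + 5 + 6 + 6 + 4 + 6 + 6 + 6 = 57 tiles and still no colour has 7.
By pigeonhole, one more tile lands in a colour already at 6, so 58 draws are enough and 57 are not.

58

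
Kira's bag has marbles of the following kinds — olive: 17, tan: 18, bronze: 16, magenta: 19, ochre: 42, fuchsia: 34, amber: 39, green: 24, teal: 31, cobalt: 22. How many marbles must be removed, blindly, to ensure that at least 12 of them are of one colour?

Pigeonhole: the 10 colours are the holes; the marbles drawn are the pigeons.
To avoid 12 of any one colour, the worst case takes at most 11 of each colour.
That gives 11 + 11 + 11 + 11 + 11 + 11 + 11 + 11 + 11 + 11 = 110 marbles with no colour reaching 12.
The next marble forces some colour to 12, so 110 + 1 = 111.

111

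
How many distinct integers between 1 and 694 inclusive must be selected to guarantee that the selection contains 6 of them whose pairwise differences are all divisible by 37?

186

Integers whose pairwise differences are multiples of 37 are exactly those sharing a remainder mod 37. By pigeonhole, the 37 residue classes mod 37 are the pigeonholes.
With 185 integers one could put 5 in each residue class and have no class reach 6.
The 186th integer pushes some class to 6, so 37·5 + 1 = 186.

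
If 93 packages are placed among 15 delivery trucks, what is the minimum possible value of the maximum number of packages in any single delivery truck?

By the pigeonhole principle, the 15 delivery trucks are the holes and the 93 packages are the pigeons.
If every delivery truck held at most 6 packages, the total would be at most 15 × 6 = 90, which is less than 93.
So some delivery truck holds at least ⌈93/15⌉ = 7 packages.

7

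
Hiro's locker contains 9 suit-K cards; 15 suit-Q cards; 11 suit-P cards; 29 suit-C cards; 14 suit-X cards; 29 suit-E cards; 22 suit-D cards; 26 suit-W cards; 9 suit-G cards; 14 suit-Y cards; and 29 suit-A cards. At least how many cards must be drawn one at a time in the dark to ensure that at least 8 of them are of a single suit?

By pigeonhole, put each drawn card into a box by suit. The largest draw with every box below 8 takes min(count, 7) from each suit.
Σ min(cᵢ, 7) = 7 + 7 + 7 + 7 + 7 + 7 + 7 + 7 + 7 + 7 + 7 = 77.
Draw number 77 + 1 = 78 must push one box to 8.

78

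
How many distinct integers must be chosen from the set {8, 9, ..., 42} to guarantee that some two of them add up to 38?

25

Two chosen integers sum to 38 exactly when both halves of some pair {x, 38−x} with 8 ≤ x ≤ 38−x ≤ 30 are chosen — 11 such pairs.
The remaining 13 elements (those with no distinct partner in range) can never complete a 38-sum, so the worst case takes all of them and one from each pair: 13 + 11 = 24.
Pigeonhole: the 25th integer has to be the second member of some pair, so 24 + 1 = 25.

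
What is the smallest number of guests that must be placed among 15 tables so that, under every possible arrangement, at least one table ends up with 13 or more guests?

181

With 180 guests one could put exactly 12 in each of the 15 tables, and no table would reach 13.
Pigeonhole: one more guest must land in a table that already has 12, giving it 13.
So 15 × 12 + 1 = 181 guests are required.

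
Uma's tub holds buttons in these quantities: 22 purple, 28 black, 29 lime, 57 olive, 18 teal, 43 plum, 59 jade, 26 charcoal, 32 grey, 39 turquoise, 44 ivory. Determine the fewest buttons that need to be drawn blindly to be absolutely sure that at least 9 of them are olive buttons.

349

In the worst case for collecting olive buttons, every non-olive button comes out first.
There are 22 + 28 + 29 + 18 + 43 + 59 + 26 + 32 + 39 + 44 = 340 non-olive buttons altogether.
After those, each further button must be olive, so 340 + 9 = 349 draws guarantee 9 olive buttons.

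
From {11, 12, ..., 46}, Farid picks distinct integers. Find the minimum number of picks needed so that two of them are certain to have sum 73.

A set avoiding the sum 73 can contain at most one of each pair {x, 73−x}, plus the 16 elements whose complement lies outside the range.
The integers 11, …, 36 (26 of them) are such a set: any two sum to at least 11+12 = 23 and at most 35+36 = 71 < 73.
By the pigeonhole principle, any 27th integer completes one of the 10 pairs, so 27 choices force a sum of 73.

27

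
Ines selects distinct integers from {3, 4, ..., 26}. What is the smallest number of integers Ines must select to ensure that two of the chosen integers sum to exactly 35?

16

Two chosen integers sum to 35 exactly when both halves of some pair {x, 35−x} with 9 ≤ x ≤ 35−x ≤ 26 are chosen — 9 such pairs.
The remaining 6 elements (those with no distinct partner in range) can never complete a 35-sum, so the worst case takes all of them and one from each pair: 6 + 9 = 15.
By the pigeonhole principle, the 16th integer has to be the second member of some pair, so 15 + 1 = 16.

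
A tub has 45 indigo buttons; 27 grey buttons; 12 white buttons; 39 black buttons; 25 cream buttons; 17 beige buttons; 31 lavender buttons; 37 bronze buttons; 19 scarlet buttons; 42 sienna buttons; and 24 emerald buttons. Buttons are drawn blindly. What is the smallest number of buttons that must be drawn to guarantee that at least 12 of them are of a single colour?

The 11 colours are the holes; the buttons drawn are the pigeons.
To avoid 12 of any one colour, the worst case takes at most 11 of each colour.
That gives 11 + 11 + 11 + 11 + 11 + 11 + 11 + 11 + 11 + 11 + 11 = 121 buttons with no colour reaching 12.
The next button forces some colour to 12, so 121 + 1 = 122.

122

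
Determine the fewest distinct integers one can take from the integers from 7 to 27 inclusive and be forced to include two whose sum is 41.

Group the elements by complementary pair {x, 41−x}: {14,27}, {15,26}, {16,25}, …, giving 7 two-element pairs and 7 integers whose partner 41−x falls outside [7,27].
By pigeonhole, treating each of those 14 groups as a pigeonhole, one can pick one integer per group — 14 integers — with no two summing to 41.
The 15th integer lands in an occupied pair, forcing a sum of 41.

15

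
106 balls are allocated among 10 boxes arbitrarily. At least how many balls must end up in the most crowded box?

By pigeonhole, the 10 boxes are the holes and the 106 balls are the pigeons.
If every box held at most 10 balls, the total would be at most 10 × 10 = 100, which is less than 106.
So some box holds at least ⌈106/10⌉ = 11 balls.

11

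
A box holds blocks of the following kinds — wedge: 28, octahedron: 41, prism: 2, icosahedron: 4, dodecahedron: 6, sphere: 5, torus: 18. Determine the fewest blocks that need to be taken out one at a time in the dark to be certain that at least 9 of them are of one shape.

42

An adversary could hand out at most 8 blocks per shape (4 shapes run out sooner): 8 + 8 + 2 + 4 + 6 + 5 + 8 = 41 blocks and still no shape has 9.
Pigeonhole: one more block lands in a shape already at 8, so 42 draws are enough and 41 are not.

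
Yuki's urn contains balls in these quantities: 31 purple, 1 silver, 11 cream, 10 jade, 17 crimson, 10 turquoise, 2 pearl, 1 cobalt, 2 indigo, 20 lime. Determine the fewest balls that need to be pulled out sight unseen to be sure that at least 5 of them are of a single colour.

An adversary could hand out at most 4 balls per colour (4 colours run out sooner): 4 + 1 + 4 + 4 + 4 + 4 + 2 + 1 + 2 + 4 = 30 balls and still no colour has 5.
By pigeonhole, one more ball lands in a colour already at 4, so 31 draws are enough and 30 are not.

31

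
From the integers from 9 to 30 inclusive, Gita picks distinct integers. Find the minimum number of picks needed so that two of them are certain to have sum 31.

16

Two chosen integers sum to 31 exactly when both halves of some pair {x, 31−x} with 9 ≤ x ≤ 31−x ≤ 22 are chosen — 7 such pairs.
The remaining 8 elements (those with no distinct partner in range) can never complete a 31-sum, so the worst case takes all of them and one from each pair: 8 + 7 = 15.
The 16th integer has to be the second member of some pair, so 15 + 1 = 16.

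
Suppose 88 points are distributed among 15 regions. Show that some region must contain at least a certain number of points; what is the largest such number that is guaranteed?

By pigeonhole, the 15 regions are the holes and the 88 points are the pigeons.
If every region held at most 5 points, the total would be at most 15 × 5 = 75, which is less than 88.
So some region holds at least ⌈88/15⌉ = 6 points.

6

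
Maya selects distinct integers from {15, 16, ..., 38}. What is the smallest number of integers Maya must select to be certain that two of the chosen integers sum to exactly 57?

A set avoiding the sum 57 can contain at most one of each pair {x, 57−x}, plus the 4 elements whose complement lies outside the range.
The integers 15, …, 28 (14 of them) are such a set: any two sum to at least 15+16 = 31 and at most 27+28 = 55 < 57.
By pigeonhole, any 15th integer completes one of the 10 pairs, so 15 choices force a sum of 57.

15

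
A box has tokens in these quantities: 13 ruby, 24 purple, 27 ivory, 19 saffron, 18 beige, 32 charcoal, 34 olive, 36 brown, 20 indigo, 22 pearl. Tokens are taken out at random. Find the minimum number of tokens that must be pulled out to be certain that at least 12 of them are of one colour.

By pigeonhole, put each drawn token into a box by colour. The largest draw with every box below 12 takes min(count, 11) from each colour.
Σ min(cᵢ, 11) = 11 + 11 + 11 + 11 + 11 + 11 + 11 + 11 + 11 + 11 = 110.
Draw number 110 + 1 = 111 must push one box to 12.

111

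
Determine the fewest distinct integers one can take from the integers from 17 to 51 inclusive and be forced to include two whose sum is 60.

23

Group the elements by complementary pair {x, 60−x}: {17,43}, {18,42}, {19,41}, …, giving 13 two-element pairs, the single value 30 (it cannot pair with itself since the integers are distinct), and 8 integers whose partner 60−x falls outside [17,51].
Treating each of those 22 groups as a pigeonhole, one can pick one integer per group — 22 integers — with no two summing to 60.
The 23rd integer lands in an occupied pair, forcing a sum of 60.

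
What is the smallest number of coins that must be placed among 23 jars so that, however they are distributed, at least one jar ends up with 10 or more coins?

208

With 207 coins one could put exactly 9 in each of the 23 jars, and no jar would reach 10.
Pigeonhole: one more coin must land in a jar that already has 9, giving it 10.
So 23 × 9 + 1 = 208 coins are required.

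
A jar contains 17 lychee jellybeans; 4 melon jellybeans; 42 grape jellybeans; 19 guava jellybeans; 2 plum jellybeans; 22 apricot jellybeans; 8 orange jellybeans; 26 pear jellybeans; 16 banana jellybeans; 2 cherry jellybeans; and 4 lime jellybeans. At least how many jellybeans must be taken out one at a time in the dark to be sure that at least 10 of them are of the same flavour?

75

Pigeonhole: the 11 flavours are the holes; the jellybeans drawn are the pigeons.
To avoid 10 of any one flavour, the worst case takes at most 9 of each flavour, or every jellybean of a flavour that has fewer than 9.
That gives 9 + 4 + 9 + 9 + 2 + 9 + 8 + 9 + 9 + 2 + 4 = 74 jellybeans with no flavour reaching 10.
The next jellybean forces some flavour to 10, so 74 + 1 = 75.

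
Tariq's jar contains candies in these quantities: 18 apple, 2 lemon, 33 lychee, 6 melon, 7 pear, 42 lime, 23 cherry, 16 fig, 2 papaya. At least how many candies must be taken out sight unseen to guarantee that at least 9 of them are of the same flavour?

58

By the pigeonhole principle, put each drawn candy into a box by flavour. The largest draw with every box below 9 takes min(count, 8) from each flavour; flavours with fewer than 8 contribute all they have.
Σ min(cᵢ, 8) = 8 + 2 + 8 + 6 + 7 + 8 + 8 + 8 + 2 = 57.
Draw number 57 + 1 = 58 must push one box to 9.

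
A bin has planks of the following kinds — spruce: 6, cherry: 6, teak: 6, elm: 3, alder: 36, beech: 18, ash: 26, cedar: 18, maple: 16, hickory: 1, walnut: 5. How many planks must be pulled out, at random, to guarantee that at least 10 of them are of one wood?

73

By pigeonhole, put each drawn plank into a box by wood. The largest draw with every box below 10 takes min(count, 9) from each wood; woods with fewer than 9 contribute all they have.
Σ min(cᵢ, 9) = 6 + 6 + 6 + 3 + 9 + 9 + 9 + 9 + 9 + 1 + 5 = 72.
Draw number 72 + 1 = 73 must push one box to 10.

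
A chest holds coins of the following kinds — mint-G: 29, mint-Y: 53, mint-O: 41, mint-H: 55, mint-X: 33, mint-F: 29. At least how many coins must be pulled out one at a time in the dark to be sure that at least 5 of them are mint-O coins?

In the worst case for collecting mint-O coins, every non-mint-O coin comes out first.
There are 29 + 53 + 55 + 33 + 29 = 199 non-mint-O coins altogether.
After those, each further coin must be mint-O, so 199 + 5 = 204 draws guarantee 5 mint-O coins.

204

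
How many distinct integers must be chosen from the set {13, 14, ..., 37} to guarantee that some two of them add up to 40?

19

A set avoiding the sum 40 can contain at most one of each pair {x, 40−x}, plus the 11 elements whose complement lies outside the range or equal to its own complement.
The integers 20, …, 37 (18 of them) are such a set: any two sum to at least 20+21 = 41 > 40.
By pigeonhole, any 19th integer completes one of the 7 pairs, so 19 choices force a sum of 40.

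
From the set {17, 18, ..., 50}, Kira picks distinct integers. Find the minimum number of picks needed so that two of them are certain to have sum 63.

A set avoiding the sum 63 can contain at most one of each pair {x, 63−x}, plus the 4 elements whose complement lies outside the range.
The integers 32, …, 50 (19 of them) are such a set: any two sum to at least 32+33 = 65 > 63.
By pigeonhole, any 20th integer completes one of the 15 pairs, so 20 choices force a sum of 63.

20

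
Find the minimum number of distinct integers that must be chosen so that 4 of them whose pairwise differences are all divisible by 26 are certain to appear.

Integers whose pairwise differences are multiples of 26 are exactly those sharing a remainder mod 26. By the pigeonhole principle, the 26 residue classes mod 26 are the pigeonholes.
With 78 integers one could put 3 in each residue class and have no class reach 4.
The 79th integer pushes some class to 4, so 26·3 + 1 = 79.

79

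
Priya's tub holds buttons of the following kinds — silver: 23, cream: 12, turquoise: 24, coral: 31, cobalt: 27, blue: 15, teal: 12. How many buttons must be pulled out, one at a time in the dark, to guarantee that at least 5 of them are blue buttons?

134

In the worst case for collecting blue buttons, every non-blue button comes out first.
There are 23 + 12 + 24 + 31 + 27 + 12 = 129 non-blue buttons altogether.
After those, each further button must be blue, so 129 + 5 = 134 draws guarantee 5 blue buttons.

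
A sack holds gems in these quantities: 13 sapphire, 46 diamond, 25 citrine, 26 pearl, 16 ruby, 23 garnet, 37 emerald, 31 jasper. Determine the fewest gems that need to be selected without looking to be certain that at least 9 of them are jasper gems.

In the worst case for collecting jasper gems, every non-jasper gem comes out first.
There are 13 + 46 + 25 + 26 + 16 + 23 + 37 = 186 non-jasper gems altogether.
After those, each further gem must be jasper, so 186 + 9 = 195 draws guarantee 9 jasper gems.

195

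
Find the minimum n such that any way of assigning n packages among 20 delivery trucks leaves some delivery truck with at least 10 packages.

With 180 packages one could put exactly 9 in each of the 20 delivery trucks, and no delivery truck would reach 10.
One more package must land in a delivery truck that already has 9, giving it 10.
So 20 × 9 + 1 = 181 packages are required.

181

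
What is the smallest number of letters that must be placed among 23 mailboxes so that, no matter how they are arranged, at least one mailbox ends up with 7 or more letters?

With 138 letters one could put exactly 6 in each of the 23 mailboxes, and no mailbox would reach 7.
One more letter must land in a mailbox that already has 6, giving it 7.
So 23 × 6 + 1 = 139 letters are required.

139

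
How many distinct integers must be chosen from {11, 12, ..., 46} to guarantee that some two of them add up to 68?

A set avoiding the sum 68 can contain at most one of each pair {x, 68−x}, plus the 12 elements whose complement lies outside the range or equal to its own complement.
The integers 11, …, 34 (24 of them) are such a set: any two sum to at least 11+12 = 23 and at most 33+34 = 67 < 68.
Any 25th integer completes one of the 12 pairs, so 25 choices force a sum of 68.

25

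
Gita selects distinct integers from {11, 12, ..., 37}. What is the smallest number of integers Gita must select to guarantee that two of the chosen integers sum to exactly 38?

Group the elements by complementary pair {x, 38−x}: {11,27}, {12,26}, {13,25}, …, giving 8 two-element pairs, the single value 19 (it cannot pair with itself since the integers are distinct), and 10 integers whose partner 38−x falls outside [11,37].
By the pigeonhole principle, treating each of those 19 groups as a pigeonhole, one can pick one integer per group — 19 integers — with no two summing to 38.
The 20th integer lands in an occupied pair, forcing a sum of 38.

20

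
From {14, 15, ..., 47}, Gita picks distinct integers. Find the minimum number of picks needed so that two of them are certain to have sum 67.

21

A set avoiding the sum 67 can contain at most one of each pair {x, 67−x}, plus the 6 elements whose complement lies outside the range.
The integers 14, …, 33 (20 of them) are such a set: any two sum to at least 14+15 = 29 and at most 32+33 = 65 < 67.
Any 21st integer completes one of the 14 pairs, so 21 choices force a sum of 67.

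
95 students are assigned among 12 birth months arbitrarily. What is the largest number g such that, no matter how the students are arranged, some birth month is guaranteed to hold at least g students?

8

By the pigeonhole principle, the 12 birth months are the holes and the 95 students are the pigeons.
If every birth month held at most 7 students, the total would be at most 12 × 7 = 84, which is less than 95.
So some birth month holds at least ⌈95/12⌉ = 8 students.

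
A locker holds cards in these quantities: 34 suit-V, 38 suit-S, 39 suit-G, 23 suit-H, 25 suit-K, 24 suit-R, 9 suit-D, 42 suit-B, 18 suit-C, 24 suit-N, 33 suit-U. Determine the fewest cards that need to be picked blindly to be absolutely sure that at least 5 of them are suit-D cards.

In the worst case for collecting suit-D cards, every non-suit-D card comes out first.
There are 34 + 38 + 39 + 23 + 25 + 24 + 42 + 18 + 24 + 33 = 300 non-suit-D cards altogether.
After those, each further card must be suit-D, so 300 + 5 = 305 draws guarantee 5 suit-D cards.

305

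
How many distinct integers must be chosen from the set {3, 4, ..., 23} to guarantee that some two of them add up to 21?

Group the elements by complementary pair {x, 21−x}: {3,18}, {4,17}, {5,16}, …, giving 8 two-element pairs and 5 integers whose partner 21−x falls outside [3,23].
Pigeonhole: treating each of those 13 groups as a pigeonhole, one can pick one integer per group — 13 integers — with no two summing to 21.
The 14th integer lands in an occupied pair, forcing a sum of 21.

14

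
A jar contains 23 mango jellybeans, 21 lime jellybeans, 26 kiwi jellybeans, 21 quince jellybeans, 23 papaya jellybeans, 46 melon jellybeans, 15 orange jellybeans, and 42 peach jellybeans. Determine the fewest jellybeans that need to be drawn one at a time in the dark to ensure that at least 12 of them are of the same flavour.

89

Put each drawn jellybean into a box by flavour. The largest draw with every box below 12 takes min(count, 11) from each flavour.
Σ min(cᵢ, 11) = 11 + 11 + 11 + 11 + 11 + 11 + 11 + 11 = 88.
Draw number 88 + 1 = 89 must push one box to 12.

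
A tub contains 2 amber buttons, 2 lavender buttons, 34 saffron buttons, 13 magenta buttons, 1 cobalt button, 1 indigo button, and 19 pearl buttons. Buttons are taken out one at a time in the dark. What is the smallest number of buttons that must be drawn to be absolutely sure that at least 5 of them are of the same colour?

19

By the pigeonhole principle, put each drawn button into a box by colour. The largest draw with every box below 5 takes min(count, 4) from each colour; colours with fewer than 4 contribute all they have.
Σ min(cᵢ, 4) = 2 + 2 + 4 + 4 + 1 + 1 + 4 = 18.
Draw number 18 + 1 = 19 must push one box to 5.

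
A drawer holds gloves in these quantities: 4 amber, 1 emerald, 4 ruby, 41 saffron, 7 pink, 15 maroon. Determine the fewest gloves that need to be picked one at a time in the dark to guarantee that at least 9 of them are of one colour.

33

By pigeonhole, the 6 colours are the holes; the gloves drawn are the pigeons.
To avoid 9 of any one colour, the worst case takes at most 8 of each colour, or every glove of a colour that has fewer than 8.
That gives 4 + 1 + 4 + 8 + 7 + 8 = 32 gloves with no colour reaching 9.
The next glove forces some colour to 9, so 32 + 1 = 33.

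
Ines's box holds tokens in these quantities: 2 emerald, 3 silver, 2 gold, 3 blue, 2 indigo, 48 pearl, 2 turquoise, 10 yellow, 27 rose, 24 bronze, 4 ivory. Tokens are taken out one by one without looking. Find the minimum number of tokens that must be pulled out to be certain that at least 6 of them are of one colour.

The 11 colours are the holes; the tokens drawn are the pigeons.
To avoid 6 of any one colour, the worst case takes at most 5 of each colour, or every token of a colour that has fewer than 5.
That gives 2 + 3 + 2 + 3 + 2 + 5 + 2 + 5 + 5 + 5 + 4 = 38 tokens with no colour reaching 6.
The next token forces some colour to 6, so 38 + 1 = 39.

39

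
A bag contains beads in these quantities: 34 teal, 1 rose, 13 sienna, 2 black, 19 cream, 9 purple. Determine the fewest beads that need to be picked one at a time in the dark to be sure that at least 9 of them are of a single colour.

36

By the pigeonhole principle, put each drawn bead into a box by colour. The largest draw with every box below 9 takes min(count, 8) from each colour; colours with fewer than 8 contribute all they have.
Σ min(cᵢ, 8) = 8 + 1 + 8 + 2 + 8 + 8 = 35.
Draw number 35 + 1 = 36 must push one box to 9.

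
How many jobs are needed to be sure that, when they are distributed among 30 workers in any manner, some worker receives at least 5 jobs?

121

With 120 jobs one could put exactly 4 in each of the 30 workers, and no worker would reach 5.
One more job must land in a worker that already has 4, giving it 5.
So 30 × 4 + 1 = 121 jobs are required.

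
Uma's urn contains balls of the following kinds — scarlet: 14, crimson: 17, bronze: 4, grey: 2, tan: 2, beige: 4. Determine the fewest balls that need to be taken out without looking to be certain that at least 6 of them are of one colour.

23

The 6 colours are the holes; the balls drawn are the pigeons.
To avoid 6 of any one colour, the worst case takes at most 5 of each colour, or every ball of a colour that has fewer than 5.
That gives 5 + 5 + 4 + 2 + 2 + 4 = 22 balls with no colour reaching 6.
The next ball forces some colour to 6, so 22 + 1 = 23.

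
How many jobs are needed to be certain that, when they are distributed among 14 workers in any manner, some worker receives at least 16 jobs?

211

With 210 jobs one could put exactly 15 in each of the 14 workers, and no worker would reach 16.
One more job must land in a worker that already has 15, giving it 16.
So 14 × 15 + 1 = 211 jobs are required.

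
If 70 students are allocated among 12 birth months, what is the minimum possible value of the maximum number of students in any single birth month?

The 12 birth months are the holes and the 70 students are the pigeons.
If every birth month held at most 5 students, the total would be at most 12 × 5 = 60, which is less than 70.
So some birth month holds at least ⌈70/12⌉ = 6 students.

6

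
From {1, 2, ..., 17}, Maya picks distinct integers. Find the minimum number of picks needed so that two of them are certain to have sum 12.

13

Group the elements by complementary pair {x, 12−x}: {1,11}, {2,10}, {3,9}, …, giving 5 two-element pairs; the single value 6 (it cannot pair with itself since the integers are distinct); and 6 integers whose partner 12−x falls outside [1,17].
Pigeonhole: treating each of those 12 groups as a pigeonhole, one can pick one integer per group — 12 integers — with no two summing to 12.
The 13th integer lands in an occupied pair, forcing a sum of 12.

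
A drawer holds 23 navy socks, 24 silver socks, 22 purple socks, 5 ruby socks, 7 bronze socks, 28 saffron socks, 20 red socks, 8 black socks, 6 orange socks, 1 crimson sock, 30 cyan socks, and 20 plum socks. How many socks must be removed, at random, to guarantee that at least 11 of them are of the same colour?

98

By pigeonhole, the 12 colours are the holes; the socks drawn are the pigeons.
To avoid 11 of any one colour, the worst case takes at most 10 of each colour, or every sock of a colour that has fewer than 10.
That gives 10 + 10 + 10 + 5 + 7 + 10 + 10 + 8 + 6 + 1 + 10 + 10 = 97 socks with no colour reaching 11.
The next sock forces some colour to 11, so 97 + 1 = 98.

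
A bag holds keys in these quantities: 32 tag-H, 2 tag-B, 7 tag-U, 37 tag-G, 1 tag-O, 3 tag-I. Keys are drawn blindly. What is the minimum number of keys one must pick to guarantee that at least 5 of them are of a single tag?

19

The 6 tags are the holes; the keys drawn are the pigeons.
To avoid 5 of any one tag, the worst case takes at most 4 of each tag, or every key of a tag that has fewer than 4.
That gives 4 + 2 + 4 + 4 + 1 + 3 = 18 keys with no tag reaching 5.
The next key forces some tag to 5, so 18 + 1 = 19.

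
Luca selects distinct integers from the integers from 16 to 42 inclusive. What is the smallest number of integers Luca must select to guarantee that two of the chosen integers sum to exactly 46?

21

A set avoiding the sum 46 can contain at most one of each pair {x, 46−x}, plus the 13 elements whose complement lies outside the range or equal to its own complement.
The integers 23, …, 42 (20 of them) are such a set: any two sum to at least 23+24 = 47 > 46.
Any 21st integer completes one of the 7 pairs, so 21 choices force a sum of 46.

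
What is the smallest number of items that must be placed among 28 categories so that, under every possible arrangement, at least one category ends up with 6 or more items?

141

With 140 items one could put exactly 5 in each of the 28 categories, and no category would reach 6.
One more item must land in a category that already has 5, giving it 6.
So 28 × 5 + 1 = 141 items are required.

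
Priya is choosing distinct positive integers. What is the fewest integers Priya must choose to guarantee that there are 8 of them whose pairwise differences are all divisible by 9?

64

Integers whose pairwise differences are multiples of 9 are exactly those sharing a remainder mod 9. The 9 residue classes mod 9 are the pigeonholes.
With 63 integers one could put 7 in each residue class and have no class reach 8.
The 64th integer pushes some class to 8, so 9·7 + 1 = 64.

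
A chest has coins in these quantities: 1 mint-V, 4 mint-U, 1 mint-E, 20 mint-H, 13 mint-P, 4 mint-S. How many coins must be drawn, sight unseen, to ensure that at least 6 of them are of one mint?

An adversary could hand out at most 5 coins per mint (4 mints run out sooner): 1 + 4 + 1 + 5 + 5 + 4 = 20 coins and still no mint has 6.
One more coin lands in a mint already at 5, so 21 draws are enough and 20 are not.

21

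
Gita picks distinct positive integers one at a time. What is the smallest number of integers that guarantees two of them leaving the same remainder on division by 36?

Pigeonhole: the 36 residue classes mod 36 are the pigeonholes.
With 36 integers one could put 1 in each residue class and have no class reach 2.
The 37th integer pushes some class to 2, so 36·1 + 1 = 37.

37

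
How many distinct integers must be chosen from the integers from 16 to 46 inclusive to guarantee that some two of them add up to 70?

21

Two chosen integers sum to 70 exactly when both halves of some pair {x, 70−x} with 24 ≤ x ≤ 70−x ≤ 46 are chosen — 11 such pairs.
The remaining 9 elements (those with no distinct partner in range) can never complete a 70-sum, so the worst case takes all of them and one from each pair: 9 + 11 = 20.
The 21st integer has to be the second member of some pair, so 20 + 1 = 21.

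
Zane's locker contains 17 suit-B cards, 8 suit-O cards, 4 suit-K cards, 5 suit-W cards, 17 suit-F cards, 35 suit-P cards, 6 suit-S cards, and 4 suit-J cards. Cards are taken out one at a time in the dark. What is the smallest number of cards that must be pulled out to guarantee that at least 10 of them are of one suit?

The 8 suits are the holes; the cards drawn are the pigeons.
To avoid 10 of any one suit, the worst case takes at most 9 of each suit, or every card of a suit that has fewer than 9.
That gives 9 + 8 + 4 + 5 + 9 + 9 + 6 + 4 = 54 cards with no suit reaching 10.
The next card forces some suit to 10, so 54 + 1 = 55.

55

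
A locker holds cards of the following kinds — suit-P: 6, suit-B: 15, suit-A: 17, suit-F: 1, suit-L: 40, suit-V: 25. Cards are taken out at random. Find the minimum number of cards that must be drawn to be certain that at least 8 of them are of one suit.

36

By the pigeonhole principle, put each drawn card into a box by suit. The largest draw with every box below 8 takes min(count, 7) from each suit; suits with fewer than 7 contribute all they have.
Σ min(cᵢ, 7) = 6 + 7 + 7 + 1 + 7 + 7 = 35.
Draw number 35 + 1 = 36 must push one box to 8.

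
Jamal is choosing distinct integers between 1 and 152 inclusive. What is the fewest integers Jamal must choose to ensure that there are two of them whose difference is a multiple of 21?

22

Integers whose pairwise differences are multiples of 21 are exactly those sharing a remainder mod 21. By pigeonhole, the 21 residue classes mod 21 are the pigeonholes.
With 21 integers one could put 1 in each residue class and have no class reach 2.
The 22nd integer pushes some class to 2, so 21·1 + 1 = 22.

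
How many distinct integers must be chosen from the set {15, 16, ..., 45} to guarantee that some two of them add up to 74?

24

A set avoiding the sum 74 can contain at most one of each pair {x, 74−x}, plus the 15 elements whose complement lies outside the range or equal to its own complement.
The integers 15, …, 37 (23 of them) are such a set: any two sum to at least 15+16 = 31 and at most 36+37 = 73 < 74.
Any 24th integer completes one of the 8 pairs, so 24 choices force a sum of 74.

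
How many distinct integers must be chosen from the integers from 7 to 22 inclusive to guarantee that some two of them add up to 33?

A set avoiding the sum 33 can contain at most one of each pair {x, 33−x}, plus the 4 elements whose complement lies outside the range.
The integers 7, …, 16 (10 of them) are such a set: any two sum to at least 7+8 = 15 and at most 15+16 = 31 < 33.
Any 11th integer completes one of the 6 pairs, so 11 choices force a sum of 33.

11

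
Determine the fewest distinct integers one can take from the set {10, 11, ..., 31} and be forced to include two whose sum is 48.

Group the elements by complementary pair {x, 48−x}: {17,31}, {18,30}, {19,29}, …, giving 7 two-element pairs, the single value 24 (it cannot pair with itself since the integers are distinct), and 7 integers whose partner 48−x falls outside [10,31].
Treating each of those 15 groups as a pigeonhole, one can pick one integer per group — 15 integers — with no two summing to 48.
The 16th integer lands in an occupied pair, forcing a sum of 48.

16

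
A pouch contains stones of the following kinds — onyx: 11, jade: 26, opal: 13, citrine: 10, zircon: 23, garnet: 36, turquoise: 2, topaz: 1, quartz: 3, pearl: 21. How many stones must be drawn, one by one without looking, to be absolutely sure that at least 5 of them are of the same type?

35

The 10 types are the holes; the stones drawn are the pigeons.
To avoid 5 of any one type, the worst case takes at most 4 of each type, or every stone of a type that has fewer than 4.
That gives 4 + 4 + 4 + 4 + 4 + 4 + 2 + 1 + 3 + 4 = 34 stones with no type reaching 5.
The next stone forces some type to 5, so 34 + 1 = 35.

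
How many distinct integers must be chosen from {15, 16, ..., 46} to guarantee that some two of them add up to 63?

Group the elements by complementary pair {x, 63−x}: {17,46}, {18,45}, {19,44}, …, giving 15 two-element pairs and 2 integers whose partner 63−x falls outside [15,46].
By pigeonhole, treating each of those 17 groups as a pigeonhole, one can pick one integer per group — 17 integers — with no two summing to 63.
The 18th integer lands in an occupied pair, forcing a sum of 63.

18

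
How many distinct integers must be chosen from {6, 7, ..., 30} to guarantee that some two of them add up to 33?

15

Group the elements by complementary pair {x, 33−x}: {6,27}, {7,26}, {8,25}, …, giving 11 two-element pairs and 3 integers whose partner 33−x falls outside [6,30].
Pigeonhole: treating each of those 14 groups as a pigeonhole, one can pick one integer per group — 14 integers — with no two summing to 33.
The 15th integer lands in an occupied pair, forcing a sum of 33.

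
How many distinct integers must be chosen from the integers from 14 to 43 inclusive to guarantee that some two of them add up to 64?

20

Group the elements by complementary pair {x, 64−x}: {21,43}, {22,42}, {23,41}, …, giving 11 two-element pairs, the single value 32 (it cannot pair with itself since the integers are distinct), and 7 integers whose partner 64−x falls outside [14,43].
Pigeonhole: treating each of those 19 groups as a pigeonhole, one can pick one integer per group — 19 integers — with no two summing to 64.
The 20th integer lands in an occupied pair, forcing a sum of 64.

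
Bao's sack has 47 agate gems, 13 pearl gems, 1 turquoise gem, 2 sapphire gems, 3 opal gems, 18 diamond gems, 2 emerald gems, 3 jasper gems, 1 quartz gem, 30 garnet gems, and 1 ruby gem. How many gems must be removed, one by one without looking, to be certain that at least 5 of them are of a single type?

30

By pigeonhole, put each drawn gem into a box by type. The largest draw with every box below 5 takes min(count, 4) from each type; types with fewer than 4 contribute all they have.
Σ min(cᵢ, 4) = 4 + 4 + 1 + 2 + 3 + 4 + 2 + 3 + 1 + 4 + 1 = 29.
Draw number 29 + 1 = 30 must push one box to 5.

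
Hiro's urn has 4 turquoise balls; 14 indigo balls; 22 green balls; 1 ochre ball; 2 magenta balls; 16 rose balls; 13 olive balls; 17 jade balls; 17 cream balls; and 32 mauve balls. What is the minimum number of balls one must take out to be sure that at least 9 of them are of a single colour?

64

By pigeonhole, the 10 colours are the holes; the balls drawn are the pigeons.
To avoid 9 of any one colour, the worst case takes at most 8 of each colour, or every ball of a colour that has fewer than 8.
That gives 4 + 8 + 8 + 1 + 2 + 8 + 8 + 8 + 8 + 8 = 63 balls with no colour reaching 9.
The next ball forces some colour to 9, so 63 + 1 = 64.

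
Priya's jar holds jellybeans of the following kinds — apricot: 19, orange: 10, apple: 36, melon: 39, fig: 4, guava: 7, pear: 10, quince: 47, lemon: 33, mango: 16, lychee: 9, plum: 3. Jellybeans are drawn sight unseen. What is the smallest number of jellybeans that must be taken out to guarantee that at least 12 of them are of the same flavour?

Put each drawn jellybean into a box by flavour. The largest draw with every box below 12 takes min(count, 11) from each flavour; flavours with fewer than 11 contribute all they have.
Σ min(cᵢ, 11) = 11 + 10 + 11 + 11 + 4 + 7 + 10 + 11 + 11 + 11 + 9 + 3 = 109.
Draw number 109 + 1 = 110 must push one box to 12.

110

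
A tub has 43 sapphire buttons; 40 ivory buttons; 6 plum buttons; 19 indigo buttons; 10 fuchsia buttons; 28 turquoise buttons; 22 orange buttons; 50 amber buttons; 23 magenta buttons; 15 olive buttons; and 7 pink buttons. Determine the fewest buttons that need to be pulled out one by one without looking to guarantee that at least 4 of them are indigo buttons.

248

In the worst case for collecting indigo buttons, every non-indigo button comes out first.
There are 43 + 40 + 6 + 10 + 28 + 22 + 50 + 23 + 15 + 7 = 244 non-indigo buttons altogether.
After those, each further button must be indigo, so 244 + 4 = 248 draws guarantee 4 indigo buttons.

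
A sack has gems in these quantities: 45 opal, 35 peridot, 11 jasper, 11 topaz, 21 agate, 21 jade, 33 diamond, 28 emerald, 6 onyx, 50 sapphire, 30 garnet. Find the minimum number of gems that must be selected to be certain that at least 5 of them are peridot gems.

261

In the worst case for collecting peridot gems, every non-peridot gem comes out first.
There are 45 + 11 + 11 + 21 + 21 + 33 + 28 + 6 + 50 + 30 = 256 non-peridot gems altogether.
After those, each further gem must be peridot, so 256 + 5 = 261 draws guarantee 5 peridot gems.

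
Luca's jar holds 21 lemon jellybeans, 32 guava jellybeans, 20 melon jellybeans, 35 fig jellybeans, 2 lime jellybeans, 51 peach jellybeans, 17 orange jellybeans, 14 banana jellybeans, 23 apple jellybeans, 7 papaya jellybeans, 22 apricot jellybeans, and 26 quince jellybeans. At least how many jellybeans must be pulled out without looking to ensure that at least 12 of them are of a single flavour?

The 12 flavours are the holes; the jellybeans drawn are the pigeons.
To avoid 12 of any one flavour, the worst case takes at most 11 of each flavour, or every jellybean of a flavour that has fewer than 11.
That gives 11 + 11 + 11 + 11 + 2 + 11 + 11 + 11 + 11 + 7 + 11 + 11 = 119 jellybeans with no flavour reaching 12.
The next jellybean forces some flavour to 12, so 119 + 1 = 120.

120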